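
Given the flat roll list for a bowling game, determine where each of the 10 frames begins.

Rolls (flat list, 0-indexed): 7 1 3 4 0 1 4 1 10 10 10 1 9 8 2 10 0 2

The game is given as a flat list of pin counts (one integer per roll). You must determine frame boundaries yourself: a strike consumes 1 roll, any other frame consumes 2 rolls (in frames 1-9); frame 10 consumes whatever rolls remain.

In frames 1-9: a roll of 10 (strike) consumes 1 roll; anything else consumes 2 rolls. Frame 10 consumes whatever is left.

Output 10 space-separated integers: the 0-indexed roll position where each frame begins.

Answer: 0 2 4 6 8 9 10 11 13 15

Derivation:
Frame 1 starts at roll index 0: rolls=7,1 (sum=8), consumes 2 rolls
Frame 2 starts at roll index 2: rolls=3,4 (sum=7), consumes 2 rolls
Frame 3 starts at roll index 4: rolls=0,1 (sum=1), consumes 2 rolls
Frame 4 starts at roll index 6: rolls=4,1 (sum=5), consumes 2 rolls
Frame 5 starts at roll index 8: roll=10 (strike), consumes 1 roll
Frame 6 starts at roll index 9: roll=10 (strike), consumes 1 roll
Frame 7 starts at roll index 10: roll=10 (strike), consumes 1 roll
Frame 8 starts at roll index 11: rolls=1,9 (sum=10), consumes 2 rolls
Frame 9 starts at roll index 13: rolls=8,2 (sum=10), consumes 2 rolls
Frame 10 starts at roll index 15: 3 remaining rolls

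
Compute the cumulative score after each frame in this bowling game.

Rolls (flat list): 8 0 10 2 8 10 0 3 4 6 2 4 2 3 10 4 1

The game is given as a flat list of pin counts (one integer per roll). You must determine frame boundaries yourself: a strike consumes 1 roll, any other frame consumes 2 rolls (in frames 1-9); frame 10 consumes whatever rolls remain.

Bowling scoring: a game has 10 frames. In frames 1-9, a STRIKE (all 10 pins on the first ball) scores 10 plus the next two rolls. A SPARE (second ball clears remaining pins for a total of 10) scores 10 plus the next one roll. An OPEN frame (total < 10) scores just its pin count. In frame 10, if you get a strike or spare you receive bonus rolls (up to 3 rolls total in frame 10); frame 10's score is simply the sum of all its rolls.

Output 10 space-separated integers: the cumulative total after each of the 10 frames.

Answer: 8 28 48 61 64 76 82 87 102 107

Derivation:
Frame 1: OPEN (8+0=8). Cumulative: 8
Frame 2: STRIKE. 10 + next two rolls (2+8) = 20. Cumulative: 28
Frame 3: SPARE (2+8=10). 10 + next roll (10) = 20. Cumulative: 48
Frame 4: STRIKE. 10 + next two rolls (0+3) = 13. Cumulative: 61
Frame 5: OPEN (0+3=3). Cumulative: 64
Frame 6: SPARE (4+6=10). 10 + next roll (2) = 12. Cumulative: 76
Frame 7: OPEN (2+4=6). Cumulative: 82
Frame 8: OPEN (2+3=5). Cumulative: 87
Frame 9: STRIKE. 10 + next two rolls (4+1) = 15. Cumulative: 102
Frame 10: OPEN. Sum of all frame-10 rolls (4+1) = 5. Cumulative: 107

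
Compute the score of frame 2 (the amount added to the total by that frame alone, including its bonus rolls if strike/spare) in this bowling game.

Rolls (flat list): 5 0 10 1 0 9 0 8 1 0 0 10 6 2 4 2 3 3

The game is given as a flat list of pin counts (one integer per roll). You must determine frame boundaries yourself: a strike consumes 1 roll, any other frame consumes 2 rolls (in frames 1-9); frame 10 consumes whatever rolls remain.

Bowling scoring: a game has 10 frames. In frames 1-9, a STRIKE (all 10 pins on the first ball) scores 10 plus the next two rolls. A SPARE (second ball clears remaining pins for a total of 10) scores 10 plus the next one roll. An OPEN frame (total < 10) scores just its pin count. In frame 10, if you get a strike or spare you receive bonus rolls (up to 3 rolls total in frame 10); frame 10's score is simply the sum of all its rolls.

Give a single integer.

Frame 1: OPEN (5+0=5). Cumulative: 5
Frame 2: STRIKE. 10 + next two rolls (1+0) = 11. Cumulative: 16
Frame 3: OPEN (1+0=1). Cumulative: 17
Frame 4: OPEN (9+0=9). Cumulative: 26

Answer: 11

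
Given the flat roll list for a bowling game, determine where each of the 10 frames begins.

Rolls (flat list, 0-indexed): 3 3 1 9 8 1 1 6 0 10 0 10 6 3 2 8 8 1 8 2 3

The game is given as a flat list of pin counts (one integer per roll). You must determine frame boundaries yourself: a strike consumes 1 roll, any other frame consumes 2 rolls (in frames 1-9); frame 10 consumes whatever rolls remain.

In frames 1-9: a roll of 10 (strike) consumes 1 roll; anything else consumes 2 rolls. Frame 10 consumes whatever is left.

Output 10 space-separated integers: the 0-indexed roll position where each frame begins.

Frame 1 starts at roll index 0: rolls=3,3 (sum=6), consumes 2 rolls
Frame 2 starts at roll index 2: rolls=1,9 (sum=10), consumes 2 rolls
Frame 3 starts at roll index 4: rolls=8,1 (sum=9), consumes 2 rolls
Frame 4 starts at roll index 6: rolls=1,6 (sum=7), consumes 2 rolls
Frame 5 starts at roll index 8: rolls=0,10 (sum=10), consumes 2 rolls
Frame 6 starts at roll index 10: rolls=0,10 (sum=10), consumes 2 rolls
Frame 7 starts at roll index 12: rolls=6,3 (sum=9), consumes 2 rolls
Frame 8 starts at roll index 14: rolls=2,8 (sum=10), consumes 2 rolls
Frame 9 starts at roll index 16: rolls=8,1 (sum=9), consumes 2 rolls
Frame 10 starts at roll index 18: 3 remaining rolls

Answer: 0 2 4 6 8 10 12 14 16 18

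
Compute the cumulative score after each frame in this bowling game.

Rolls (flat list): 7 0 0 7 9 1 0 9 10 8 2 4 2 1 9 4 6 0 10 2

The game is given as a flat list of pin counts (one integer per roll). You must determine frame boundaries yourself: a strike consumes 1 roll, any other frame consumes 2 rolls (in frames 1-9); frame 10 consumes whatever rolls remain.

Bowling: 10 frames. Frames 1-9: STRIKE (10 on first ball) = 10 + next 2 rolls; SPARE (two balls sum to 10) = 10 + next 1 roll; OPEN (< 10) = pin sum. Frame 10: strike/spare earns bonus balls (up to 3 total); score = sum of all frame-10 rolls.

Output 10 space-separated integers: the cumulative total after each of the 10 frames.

Frame 1: OPEN (7+0=7). Cumulative: 7
Frame 2: OPEN (0+7=7). Cumulative: 14
Frame 3: SPARE (9+1=10). 10 + next roll (0) = 10. Cumulative: 24
Frame 4: OPEN (0+9=9). Cumulative: 33
Frame 5: STRIKE. 10 + next two rolls (8+2) = 20. Cumulative: 53
Frame 6: SPARE (8+2=10). 10 + next roll (4) = 14. Cumulative: 67
Frame 7: OPEN (4+2=6). Cumulative: 73
Frame 8: SPARE (1+9=10). 10 + next roll (4) = 14. Cumulative: 87
Frame 9: SPARE (4+6=10). 10 + next roll (0) = 10. Cumulative: 97
Frame 10: SPARE. Sum of all frame-10 rolls (0+10+2) = 12. Cumulative: 109

Answer: 7 14 24 33 53 67 73 87 97 109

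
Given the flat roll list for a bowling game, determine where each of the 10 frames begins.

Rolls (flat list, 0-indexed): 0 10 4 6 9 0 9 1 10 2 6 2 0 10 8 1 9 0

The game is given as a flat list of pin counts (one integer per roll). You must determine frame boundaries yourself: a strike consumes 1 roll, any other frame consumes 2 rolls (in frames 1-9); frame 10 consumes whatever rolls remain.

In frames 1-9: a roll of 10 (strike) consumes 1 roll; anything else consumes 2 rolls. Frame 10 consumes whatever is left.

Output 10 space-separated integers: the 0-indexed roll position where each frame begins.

Frame 1 starts at roll index 0: rolls=0,10 (sum=10), consumes 2 rolls
Frame 2 starts at roll index 2: rolls=4,6 (sum=10), consumes 2 rolls
Frame 3 starts at roll index 4: rolls=9,0 (sum=9), consumes 2 rolls
Frame 4 starts at roll index 6: rolls=9,1 (sum=10), consumes 2 rolls
Frame 5 starts at roll index 8: roll=10 (strike), consumes 1 roll
Frame 6 starts at roll index 9: rolls=2,6 (sum=8), consumes 2 rolls
Frame 7 starts at roll index 11: rolls=2,0 (sum=2), consumes 2 rolls
Frame 8 starts at roll index 13: roll=10 (strike), consumes 1 roll
Frame 9 starts at roll index 14: rolls=8,1 (sum=9), consumes 2 rolls
Frame 10 starts at roll index 16: 2 remaining rolls

Answer: 0 2 4 6 8 9 11 13 14 16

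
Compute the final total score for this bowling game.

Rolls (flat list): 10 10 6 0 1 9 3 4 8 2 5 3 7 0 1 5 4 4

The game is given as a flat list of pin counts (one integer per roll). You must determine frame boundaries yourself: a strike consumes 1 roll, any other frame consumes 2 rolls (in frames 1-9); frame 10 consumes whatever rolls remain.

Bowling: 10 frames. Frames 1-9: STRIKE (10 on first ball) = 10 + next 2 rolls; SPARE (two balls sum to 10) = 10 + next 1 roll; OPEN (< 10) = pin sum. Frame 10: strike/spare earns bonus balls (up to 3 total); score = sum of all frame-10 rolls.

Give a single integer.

Answer: 112

Derivation:
Frame 1: STRIKE. 10 + next two rolls (10+6) = 26. Cumulative: 26
Frame 2: STRIKE. 10 + next two rolls (6+0) = 16. Cumulative: 42
Frame 3: OPEN (6+0=6). Cumulative: 48
Frame 4: SPARE (1+9=10). 10 + next roll (3) = 13. Cumulative: 61
Frame 5: OPEN (3+4=7). Cumulative: 68
Frame 6: SPARE (8+2=10). 10 + next roll (5) = 15. Cumulative: 83
Frame 7: OPEN (5+3=8). Cumulative: 91
Frame 8: OPEN (7+0=7). Cumulative: 98
Frame 9: OPEN (1+5=6). Cumulative: 104
Frame 10: OPEN. Sum of all frame-10 rolls (4+4) = 8. Cumulative: 112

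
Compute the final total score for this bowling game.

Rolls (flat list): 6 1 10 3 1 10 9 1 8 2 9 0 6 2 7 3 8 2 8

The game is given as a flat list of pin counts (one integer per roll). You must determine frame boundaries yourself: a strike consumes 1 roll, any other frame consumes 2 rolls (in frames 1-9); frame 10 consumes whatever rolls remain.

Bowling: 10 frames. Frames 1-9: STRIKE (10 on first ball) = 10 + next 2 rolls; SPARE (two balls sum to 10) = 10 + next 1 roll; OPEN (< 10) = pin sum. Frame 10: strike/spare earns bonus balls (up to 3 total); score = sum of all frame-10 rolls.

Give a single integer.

Answer: 135

Derivation:
Frame 1: OPEN (6+1=7). Cumulative: 7
Frame 2: STRIKE. 10 + next two rolls (3+1) = 14. Cumulative: 21
Frame 3: OPEN (3+1=4). Cumulative: 25
Frame 4: STRIKE. 10 + next two rolls (9+1) = 20. Cumulative: 45
Frame 5: SPARE (9+1=10). 10 + next roll (8) = 18. Cumulative: 63
Frame 6: SPARE (8+2=10). 10 + next roll (9) = 19. Cumulative: 82
Frame 7: OPEN (9+0=9). Cumulative: 91
Frame 8: OPEN (6+2=8). Cumulative: 99
Frame 9: SPARE (7+3=10). 10 + next roll (8) = 18. Cumulative: 117
Frame 10: SPARE. Sum of all frame-10 rolls (8+2+8) = 18. Cumulative: 135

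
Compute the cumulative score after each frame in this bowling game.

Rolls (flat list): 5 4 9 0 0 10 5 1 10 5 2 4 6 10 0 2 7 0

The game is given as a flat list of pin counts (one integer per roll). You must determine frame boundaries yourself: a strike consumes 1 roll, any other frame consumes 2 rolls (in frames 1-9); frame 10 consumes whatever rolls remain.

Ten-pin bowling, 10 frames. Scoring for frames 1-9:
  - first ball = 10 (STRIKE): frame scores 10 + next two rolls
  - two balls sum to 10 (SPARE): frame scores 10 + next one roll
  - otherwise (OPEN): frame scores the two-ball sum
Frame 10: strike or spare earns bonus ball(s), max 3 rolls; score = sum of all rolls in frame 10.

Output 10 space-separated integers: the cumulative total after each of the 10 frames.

Answer: 9 18 33 39 56 63 83 95 97 104

Derivation:
Frame 1: OPEN (5+4=9). Cumulative: 9
Frame 2: OPEN (9+0=9). Cumulative: 18
Frame 3: SPARE (0+10=10). 10 + next roll (5) = 15. Cumulative: 33
Frame 4: OPEN (5+1=6). Cumulative: 39
Frame 5: STRIKE. 10 + next two rolls (5+2) = 17. Cumulative: 56
Frame 6: OPEN (5+2=7). Cumulative: 63
Frame 7: SPARE (4+6=10). 10 + next roll (10) = 20. Cumulative: 83
Frame 8: STRIKE. 10 + next two rolls (0+2) = 12. Cumulative: 95
Frame 9: OPEN (0+2=2). Cumulative: 97
Frame 10: OPEN. Sum of all frame-10 rolls (7+0) = 7. Cumulative: 104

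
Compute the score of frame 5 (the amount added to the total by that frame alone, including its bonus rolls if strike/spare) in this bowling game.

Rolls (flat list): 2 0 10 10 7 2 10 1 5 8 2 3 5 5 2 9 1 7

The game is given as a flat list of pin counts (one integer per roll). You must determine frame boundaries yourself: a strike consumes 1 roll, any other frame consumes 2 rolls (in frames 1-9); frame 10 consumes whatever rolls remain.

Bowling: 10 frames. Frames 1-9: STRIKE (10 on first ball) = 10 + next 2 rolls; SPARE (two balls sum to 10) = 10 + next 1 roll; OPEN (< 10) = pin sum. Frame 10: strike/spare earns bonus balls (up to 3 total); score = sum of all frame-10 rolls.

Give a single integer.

Frame 1: OPEN (2+0=2). Cumulative: 2
Frame 2: STRIKE. 10 + next two rolls (10+7) = 27. Cumulative: 29
Frame 3: STRIKE. 10 + next two rolls (7+2) = 19. Cumulative: 48
Frame 4: OPEN (7+2=9). Cumulative: 57
Frame 5: STRIKE. 10 + next two rolls (1+5) = 16. Cumulative: 73
Frame 6: OPEN (1+5=6). Cumulative: 79
Frame 7: SPARE (8+2=10). 10 + next roll (3) = 13. Cumulative: 92

Answer: 16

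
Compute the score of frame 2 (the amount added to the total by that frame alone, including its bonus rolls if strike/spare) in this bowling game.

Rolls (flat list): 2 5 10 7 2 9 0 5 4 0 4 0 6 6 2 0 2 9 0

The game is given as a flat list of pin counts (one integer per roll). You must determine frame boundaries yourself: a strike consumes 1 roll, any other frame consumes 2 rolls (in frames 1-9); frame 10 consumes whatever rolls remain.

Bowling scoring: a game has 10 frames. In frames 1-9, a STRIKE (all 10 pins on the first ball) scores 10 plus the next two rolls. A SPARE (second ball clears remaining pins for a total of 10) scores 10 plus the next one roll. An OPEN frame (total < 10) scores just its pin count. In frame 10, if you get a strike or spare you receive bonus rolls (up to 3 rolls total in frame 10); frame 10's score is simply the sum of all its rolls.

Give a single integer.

Frame 1: OPEN (2+5=7). Cumulative: 7
Frame 2: STRIKE. 10 + next two rolls (7+2) = 19. Cumulative: 26
Frame 3: OPEN (7+2=9). Cumulative: 35
Frame 4: OPEN (9+0=9). Cumulative: 44

Answer: 19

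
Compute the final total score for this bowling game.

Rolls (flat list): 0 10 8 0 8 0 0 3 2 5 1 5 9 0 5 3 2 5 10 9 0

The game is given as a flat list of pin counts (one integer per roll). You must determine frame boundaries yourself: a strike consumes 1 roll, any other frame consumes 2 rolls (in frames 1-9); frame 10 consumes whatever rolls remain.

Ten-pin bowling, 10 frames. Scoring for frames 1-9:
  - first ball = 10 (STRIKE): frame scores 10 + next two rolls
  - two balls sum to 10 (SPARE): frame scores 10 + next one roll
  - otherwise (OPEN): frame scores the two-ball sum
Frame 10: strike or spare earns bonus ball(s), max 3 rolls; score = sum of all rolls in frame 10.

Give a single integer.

Answer: 93

Derivation:
Frame 1: SPARE (0+10=10). 10 + next roll (8) = 18. Cumulative: 18
Frame 2: OPEN (8+0=8). Cumulative: 26
Frame 3: OPEN (8+0=8). Cumulative: 34
Frame 4: OPEN (0+3=3). Cumulative: 37
Frame 5: OPEN (2+5=7). Cumulative: 44
Frame 6: OPEN (1+5=6). Cumulative: 50
Frame 7: OPEN (9+0=9). Cumulative: 59
Frame 8: OPEN (5+3=8). Cumulative: 67
Frame 9: OPEN (2+5=7). Cumulative: 74
Frame 10: STRIKE. Sum of all frame-10 rolls (10+9+0) = 19. Cumulative: 93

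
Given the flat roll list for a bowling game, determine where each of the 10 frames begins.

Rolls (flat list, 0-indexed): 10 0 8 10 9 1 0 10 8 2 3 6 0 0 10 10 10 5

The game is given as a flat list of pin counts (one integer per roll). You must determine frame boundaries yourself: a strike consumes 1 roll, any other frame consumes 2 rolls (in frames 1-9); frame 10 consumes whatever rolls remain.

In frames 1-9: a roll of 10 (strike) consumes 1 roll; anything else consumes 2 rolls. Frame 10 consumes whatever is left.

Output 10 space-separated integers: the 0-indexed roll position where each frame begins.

Answer: 0 1 3 4 6 8 10 12 14 15

Derivation:
Frame 1 starts at roll index 0: roll=10 (strike), consumes 1 roll
Frame 2 starts at roll index 1: rolls=0,8 (sum=8), consumes 2 rolls
Frame 3 starts at roll index 3: roll=10 (strike), consumes 1 roll
Frame 4 starts at roll index 4: rolls=9,1 (sum=10), consumes 2 rolls
Frame 5 starts at roll index 6: rolls=0,10 (sum=10), consumes 2 rolls
Frame 6 starts at roll index 8: rolls=8,2 (sum=10), consumes 2 rolls
Frame 7 starts at roll index 10: rolls=3,6 (sum=9), consumes 2 rolls
Frame 8 starts at roll index 12: rolls=0,0 (sum=0), consumes 2 rolls
Frame 9 starts at roll index 14: roll=10 (strike), consumes 1 roll
Frame 10 starts at roll index 15: 3 remaining rolls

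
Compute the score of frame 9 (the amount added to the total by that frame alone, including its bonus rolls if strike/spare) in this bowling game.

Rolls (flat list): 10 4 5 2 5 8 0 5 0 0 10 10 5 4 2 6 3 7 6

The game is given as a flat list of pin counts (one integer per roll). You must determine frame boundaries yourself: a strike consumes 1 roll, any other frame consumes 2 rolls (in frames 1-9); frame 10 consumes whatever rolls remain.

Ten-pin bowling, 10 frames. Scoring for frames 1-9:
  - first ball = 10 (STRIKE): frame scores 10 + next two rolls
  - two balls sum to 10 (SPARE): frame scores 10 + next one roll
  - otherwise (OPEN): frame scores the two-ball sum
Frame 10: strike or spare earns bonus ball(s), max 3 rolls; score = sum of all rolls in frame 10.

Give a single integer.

Frame 1: STRIKE. 10 + next two rolls (4+5) = 19. Cumulative: 19
Frame 2: OPEN (4+5=9). Cumulative: 28
Frame 3: OPEN (2+5=7). Cumulative: 35
Frame 4: OPEN (8+0=8). Cumulative: 43
Frame 5: OPEN (5+0=5). Cumulative: 48
Frame 6: SPARE (0+10=10). 10 + next roll (10) = 20. Cumulative: 68
Frame 7: STRIKE. 10 + next two rolls (5+4) = 19. Cumulative: 87
Frame 8: OPEN (5+4=9). Cumulative: 96
Frame 9: OPEN (2+6=8). Cumulative: 104
Frame 10: SPARE. Sum of all frame-10 rolls (3+7+6) = 16. Cumulative: 120

Answer: 8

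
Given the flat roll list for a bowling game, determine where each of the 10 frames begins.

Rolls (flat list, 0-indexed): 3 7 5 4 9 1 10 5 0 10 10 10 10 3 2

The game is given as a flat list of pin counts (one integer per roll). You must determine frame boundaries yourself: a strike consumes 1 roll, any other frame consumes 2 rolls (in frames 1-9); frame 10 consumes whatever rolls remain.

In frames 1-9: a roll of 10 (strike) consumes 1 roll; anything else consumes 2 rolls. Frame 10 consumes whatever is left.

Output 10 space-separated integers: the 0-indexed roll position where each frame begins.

Frame 1 starts at roll index 0: rolls=3,7 (sum=10), consumes 2 rolls
Frame 2 starts at roll index 2: rolls=5,4 (sum=9), consumes 2 rolls
Frame 3 starts at roll index 4: rolls=9,1 (sum=10), consumes 2 rolls
Frame 4 starts at roll index 6: roll=10 (strike), consumes 1 roll
Frame 5 starts at roll index 7: rolls=5,0 (sum=5), consumes 2 rolls
Frame 6 starts at roll index 9: roll=10 (strike), consumes 1 roll
Frame 7 starts at roll index 10: roll=10 (strike), consumes 1 roll
Frame 8 starts at roll index 11: roll=10 (strike), consumes 1 roll
Frame 9 starts at roll index 12: roll=10 (strike), consumes 1 roll
Frame 10 starts at roll index 13: 2 remaining rolls

Answer: 0 2 4 6 7 9 10 11 12 13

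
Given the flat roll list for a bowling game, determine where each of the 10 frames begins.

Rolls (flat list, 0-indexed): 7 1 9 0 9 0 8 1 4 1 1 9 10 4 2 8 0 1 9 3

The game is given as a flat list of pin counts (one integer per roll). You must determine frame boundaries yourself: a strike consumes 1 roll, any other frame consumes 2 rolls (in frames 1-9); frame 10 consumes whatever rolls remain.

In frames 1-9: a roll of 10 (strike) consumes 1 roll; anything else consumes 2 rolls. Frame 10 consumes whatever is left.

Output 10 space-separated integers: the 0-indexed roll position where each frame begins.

Frame 1 starts at roll index 0: rolls=7,1 (sum=8), consumes 2 rolls
Frame 2 starts at roll index 2: rolls=9,0 (sum=9), consumes 2 rolls
Frame 3 starts at roll index 4: rolls=9,0 (sum=9), consumes 2 rolls
Frame 4 starts at roll index 6: rolls=8,1 (sum=9), consumes 2 rolls
Frame 5 starts at roll index 8: rolls=4,1 (sum=5), consumes 2 rolls
Frame 6 starts at roll index 10: rolls=1,9 (sum=10), consumes 2 rolls
Frame 7 starts at roll index 12: roll=10 (strike), consumes 1 roll
Frame 8 starts at roll index 13: rolls=4,2 (sum=6), consumes 2 rolls
Frame 9 starts at roll index 15: rolls=8,0 (sum=8), consumes 2 rolls
Frame 10 starts at roll index 17: 3 remaining rolls

Answer: 0 2 4 6 8 10 12 13 15 17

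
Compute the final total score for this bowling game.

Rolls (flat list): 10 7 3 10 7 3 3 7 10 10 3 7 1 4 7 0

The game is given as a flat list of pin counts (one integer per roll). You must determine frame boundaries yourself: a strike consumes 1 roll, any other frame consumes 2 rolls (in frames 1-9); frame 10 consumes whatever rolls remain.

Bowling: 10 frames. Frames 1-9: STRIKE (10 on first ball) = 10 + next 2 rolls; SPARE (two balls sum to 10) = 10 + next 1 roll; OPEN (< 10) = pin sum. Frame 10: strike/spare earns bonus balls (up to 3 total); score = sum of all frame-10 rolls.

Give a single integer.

Answer: 159

Derivation:
Frame 1: STRIKE. 10 + next two rolls (7+3) = 20. Cumulative: 20
Frame 2: SPARE (7+3=10). 10 + next roll (10) = 20. Cumulative: 40
Frame 3: STRIKE. 10 + next two rolls (7+3) = 20. Cumulative: 60
Frame 4: SPARE (7+3=10). 10 + next roll (3) = 13. Cumulative: 73
Frame 5: SPARE (3+7=10). 10 + next roll (10) = 20. Cumulative: 93
Frame 6: STRIKE. 10 + next two rolls (10+3) = 23. Cumulative: 116
Frame 7: STRIKE. 10 + next two rolls (3+7) = 20. Cumulative: 136
Frame 8: SPARE (3+7=10). 10 + next roll (1) = 11. Cumulative: 147
Frame 9: OPEN (1+4=5). Cumulative: 152
Frame 10: OPEN. Sum of all frame-10 rolls (7+0) = 7. Cumulative: 159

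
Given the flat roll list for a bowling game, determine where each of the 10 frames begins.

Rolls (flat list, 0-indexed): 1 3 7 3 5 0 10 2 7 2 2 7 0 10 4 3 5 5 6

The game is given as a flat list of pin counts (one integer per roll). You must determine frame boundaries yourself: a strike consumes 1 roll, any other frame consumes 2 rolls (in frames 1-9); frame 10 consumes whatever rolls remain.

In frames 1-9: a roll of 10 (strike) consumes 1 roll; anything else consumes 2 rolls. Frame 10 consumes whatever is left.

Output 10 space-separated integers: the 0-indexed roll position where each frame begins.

Frame 1 starts at roll index 0: rolls=1,3 (sum=4), consumes 2 rolls
Frame 2 starts at roll index 2: rolls=7,3 (sum=10), consumes 2 rolls
Frame 3 starts at roll index 4: rolls=5,0 (sum=5), consumes 2 rolls
Frame 4 starts at roll index 6: roll=10 (strike), consumes 1 roll
Frame 5 starts at roll index 7: rolls=2,7 (sum=9), consumes 2 rolls
Frame 6 starts at roll index 9: rolls=2,2 (sum=4), consumes 2 rolls
Frame 7 starts at roll index 11: rolls=7,0 (sum=7), consumes 2 rolls
Frame 8 starts at roll index 13: roll=10 (strike), consumes 1 roll
Frame 9 starts at roll index 14: rolls=4,3 (sum=7), consumes 2 rolls
Frame 10 starts at roll index 16: 3 remaining rolls

Answer: 0 2 4 6 7 9 11 13 14 16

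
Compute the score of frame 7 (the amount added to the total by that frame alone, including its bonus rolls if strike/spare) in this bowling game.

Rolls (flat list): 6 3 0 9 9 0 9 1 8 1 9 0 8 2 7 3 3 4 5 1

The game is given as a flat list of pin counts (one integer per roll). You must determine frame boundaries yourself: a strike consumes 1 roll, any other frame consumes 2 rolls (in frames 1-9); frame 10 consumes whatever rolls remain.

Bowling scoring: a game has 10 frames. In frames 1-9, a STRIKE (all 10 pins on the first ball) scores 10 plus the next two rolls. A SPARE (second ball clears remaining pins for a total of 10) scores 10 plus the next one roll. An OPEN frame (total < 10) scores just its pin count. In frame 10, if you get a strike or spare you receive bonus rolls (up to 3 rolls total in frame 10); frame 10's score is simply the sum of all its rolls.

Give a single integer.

Answer: 17

Derivation:
Frame 1: OPEN (6+3=9). Cumulative: 9
Frame 2: OPEN (0+9=9). Cumulative: 18
Frame 3: OPEN (9+0=9). Cumulative: 27
Frame 4: SPARE (9+1=10). 10 + next roll (8) = 18. Cumulative: 45
Frame 5: OPEN (8+1=9). Cumulative: 54
Frame 6: OPEN (9+0=9). Cumulative: 63
Frame 7: SPARE (8+2=10). 10 + next roll (7) = 17. Cumulative: 80
Frame 8: SPARE (7+3=10). 10 + next roll (3) = 13. Cumulative: 93
Frame 9: OPEN (3+4=7). Cumulative: 100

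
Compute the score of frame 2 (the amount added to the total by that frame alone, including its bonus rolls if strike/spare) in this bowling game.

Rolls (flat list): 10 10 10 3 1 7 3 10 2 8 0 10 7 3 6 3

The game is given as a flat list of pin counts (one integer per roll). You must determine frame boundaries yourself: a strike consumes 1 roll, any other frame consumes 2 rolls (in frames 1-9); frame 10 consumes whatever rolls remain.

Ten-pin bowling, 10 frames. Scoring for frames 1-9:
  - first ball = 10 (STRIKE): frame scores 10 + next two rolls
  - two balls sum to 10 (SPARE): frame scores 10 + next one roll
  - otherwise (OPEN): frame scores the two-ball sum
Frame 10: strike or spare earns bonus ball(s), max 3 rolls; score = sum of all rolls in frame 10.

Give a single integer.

Frame 1: STRIKE. 10 + next two rolls (10+10) = 30. Cumulative: 30
Frame 2: STRIKE. 10 + next two rolls (10+3) = 23. Cumulative: 53
Frame 3: STRIKE. 10 + next two rolls (3+1) = 14. Cumulative: 67
Frame 4: OPEN (3+1=4). Cumulative: 71

Answer: 23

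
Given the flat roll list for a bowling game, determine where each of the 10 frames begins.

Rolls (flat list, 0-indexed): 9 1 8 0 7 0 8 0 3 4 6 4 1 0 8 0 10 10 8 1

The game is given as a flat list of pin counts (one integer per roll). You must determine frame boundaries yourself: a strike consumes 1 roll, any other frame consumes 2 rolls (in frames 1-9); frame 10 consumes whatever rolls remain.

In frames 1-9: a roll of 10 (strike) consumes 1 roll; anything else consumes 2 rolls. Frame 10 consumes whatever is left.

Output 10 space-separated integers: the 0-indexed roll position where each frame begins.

Answer: 0 2 4 6 8 10 12 14 16 17

Derivation:
Frame 1 starts at roll index 0: rolls=9,1 (sum=10), consumes 2 rolls
Frame 2 starts at roll index 2: rolls=8,0 (sum=8), consumes 2 rolls
Frame 3 starts at roll index 4: rolls=7,0 (sum=7), consumes 2 rolls
Frame 4 starts at roll index 6: rolls=8,0 (sum=8), consumes 2 rolls
Frame 5 starts at roll index 8: rolls=3,4 (sum=7), consumes 2 rolls
Frame 6 starts at roll index 10: rolls=6,4 (sum=10), consumes 2 rolls
Frame 7 starts at roll index 12: rolls=1,0 (sum=1), consumes 2 rolls
Frame 8 starts at roll index 14: rolls=8,0 (sum=8), consumes 2 rolls
Frame 9 starts at roll index 16: roll=10 (strike), consumes 1 roll
Frame 10 starts at roll index 17: 3 remaining rolls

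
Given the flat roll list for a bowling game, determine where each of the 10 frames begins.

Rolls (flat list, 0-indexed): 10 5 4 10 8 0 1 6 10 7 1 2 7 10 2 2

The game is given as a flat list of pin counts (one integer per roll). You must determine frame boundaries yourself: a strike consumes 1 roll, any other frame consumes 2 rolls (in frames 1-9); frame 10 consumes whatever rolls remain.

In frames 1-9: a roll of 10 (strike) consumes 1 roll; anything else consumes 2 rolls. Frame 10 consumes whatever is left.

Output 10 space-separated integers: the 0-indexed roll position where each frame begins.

Frame 1 starts at roll index 0: roll=10 (strike), consumes 1 roll
Frame 2 starts at roll index 1: rolls=5,4 (sum=9), consumes 2 rolls
Frame 3 starts at roll index 3: roll=10 (strike), consumes 1 roll
Frame 4 starts at roll index 4: rolls=8,0 (sum=8), consumes 2 rolls
Frame 5 starts at roll index 6: rolls=1,6 (sum=7), consumes 2 rolls
Frame 6 starts at roll index 8: roll=10 (strike), consumes 1 roll
Frame 7 starts at roll index 9: rolls=7,1 (sum=8), consumes 2 rolls
Frame 8 starts at roll index 11: rolls=2,7 (sum=9), consumes 2 rolls
Frame 9 starts at roll index 13: roll=10 (strike), consumes 1 roll
Frame 10 starts at roll index 14: 2 remaining rolls

Answer: 0 1 3 4 6 8 9 11 13 14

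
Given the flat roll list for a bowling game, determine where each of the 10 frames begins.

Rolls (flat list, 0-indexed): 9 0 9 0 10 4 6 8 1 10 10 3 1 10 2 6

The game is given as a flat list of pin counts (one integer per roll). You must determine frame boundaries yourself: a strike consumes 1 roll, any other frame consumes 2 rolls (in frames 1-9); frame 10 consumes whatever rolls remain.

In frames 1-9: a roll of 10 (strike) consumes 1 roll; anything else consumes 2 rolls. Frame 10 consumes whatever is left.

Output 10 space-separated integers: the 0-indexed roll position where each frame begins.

Answer: 0 2 4 5 7 9 10 11 13 14

Derivation:
Frame 1 starts at roll index 0: rolls=9,0 (sum=9), consumes 2 rolls
Frame 2 starts at roll index 2: rolls=9,0 (sum=9), consumes 2 rolls
Frame 3 starts at roll index 4: roll=10 (strike), consumes 1 roll
Frame 4 starts at roll index 5: rolls=4,6 (sum=10), consumes 2 rolls
Frame 5 starts at roll index 7: rolls=8,1 (sum=9), consumes 2 rolls
Frame 6 starts at roll index 9: roll=10 (strike), consumes 1 roll
Frame 7 starts at roll index 10: roll=10 (strike), consumes 1 roll
Frame 8 starts at roll index 11: rolls=3,1 (sum=4), consumes 2 rolls
Frame 9 starts at roll index 13: roll=10 (strike), consumes 1 roll
Frame 10 starts at roll index 14: 2 remaining rolls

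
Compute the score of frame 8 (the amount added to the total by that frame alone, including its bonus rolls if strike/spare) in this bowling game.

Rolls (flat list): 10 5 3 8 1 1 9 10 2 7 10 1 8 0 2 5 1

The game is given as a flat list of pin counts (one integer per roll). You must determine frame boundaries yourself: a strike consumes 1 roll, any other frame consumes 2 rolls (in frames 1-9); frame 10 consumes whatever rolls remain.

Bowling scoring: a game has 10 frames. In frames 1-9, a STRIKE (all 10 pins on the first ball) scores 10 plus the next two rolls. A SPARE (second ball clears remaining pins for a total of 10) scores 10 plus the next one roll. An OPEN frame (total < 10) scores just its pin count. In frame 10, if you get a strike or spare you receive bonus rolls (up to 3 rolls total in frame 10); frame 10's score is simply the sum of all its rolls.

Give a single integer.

Answer: 9

Derivation:
Frame 1: STRIKE. 10 + next two rolls (5+3) = 18. Cumulative: 18
Frame 2: OPEN (5+3=8). Cumulative: 26
Frame 3: OPEN (8+1=9). Cumulative: 35
Frame 4: SPARE (1+9=10). 10 + next roll (10) = 20. Cumulative: 55
Frame 5: STRIKE. 10 + next two rolls (2+7) = 19. Cumulative: 74
Frame 6: OPEN (2+7=9). Cumulative: 83
Frame 7: STRIKE. 10 + next two rolls (1+8) = 19. Cumulative: 102
Frame 8: OPEN (1+8=9). Cumulative: 111
Frame 9: OPEN (0+2=2). Cumulative: 113
Frame 10: OPEN. Sum of all frame-10 rolls (5+1) = 6. Cumulative: 119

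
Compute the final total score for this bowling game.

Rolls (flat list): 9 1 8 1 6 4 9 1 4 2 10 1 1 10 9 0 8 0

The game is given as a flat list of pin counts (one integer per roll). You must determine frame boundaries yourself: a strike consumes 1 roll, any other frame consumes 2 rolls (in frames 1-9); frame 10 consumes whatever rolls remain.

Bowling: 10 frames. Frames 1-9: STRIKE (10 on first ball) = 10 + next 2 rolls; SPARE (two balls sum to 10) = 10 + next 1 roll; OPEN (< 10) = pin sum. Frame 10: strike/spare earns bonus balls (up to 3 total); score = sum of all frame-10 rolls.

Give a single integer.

Answer: 116

Derivation:
Frame 1: SPARE (9+1=10). 10 + next roll (8) = 18. Cumulative: 18
Frame 2: OPEN (8+1=9). Cumulative: 27
Frame 3: SPARE (6+4=10). 10 + next roll (9) = 19. Cumulative: 46
Frame 4: SPARE (9+1=10). 10 + next roll (4) = 14. Cumulative: 60
Frame 5: OPEN (4+2=6). Cumulative: 66
Frame 6: STRIKE. 10 + next two rolls (1+1) = 12. Cumulative: 78
Frame 7: OPEN (1+1=2). Cumulative: 80
Frame 8: STRIKE. 10 + next two rolls (9+0) = 19. Cumulative: 99
Frame 9: OPEN (9+0=9). Cumulative: 108
Frame 10: OPEN. Sum of all frame-10 rolls (8+0) = 8. Cumulative: 116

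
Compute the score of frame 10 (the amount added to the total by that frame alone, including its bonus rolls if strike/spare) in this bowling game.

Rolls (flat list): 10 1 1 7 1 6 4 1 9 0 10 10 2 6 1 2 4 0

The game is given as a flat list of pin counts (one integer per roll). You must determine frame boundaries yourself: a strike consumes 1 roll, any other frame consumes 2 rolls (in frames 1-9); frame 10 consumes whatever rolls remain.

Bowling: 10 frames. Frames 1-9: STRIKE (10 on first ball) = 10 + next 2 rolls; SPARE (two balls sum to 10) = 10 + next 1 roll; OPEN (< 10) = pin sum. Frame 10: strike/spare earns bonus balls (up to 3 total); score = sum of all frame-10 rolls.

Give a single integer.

Frame 1: STRIKE. 10 + next two rolls (1+1) = 12. Cumulative: 12
Frame 2: OPEN (1+1=2). Cumulative: 14
Frame 3: OPEN (7+1=8). Cumulative: 22
Frame 4: SPARE (6+4=10). 10 + next roll (1) = 11. Cumulative: 33
Frame 5: SPARE (1+9=10). 10 + next roll (0) = 10. Cumulative: 43
Frame 6: SPARE (0+10=10). 10 + next roll (10) = 20. Cumulative: 63
Frame 7: STRIKE. 10 + next two rolls (2+6) = 18. Cumulative: 81
Frame 8: OPEN (2+6=8). Cumulative: 89
Frame 9: OPEN (1+2=3). Cumulative: 92
Frame 10: OPEN. Sum of all frame-10 rolls (4+0) = 4. Cumulative: 96

Answer: 4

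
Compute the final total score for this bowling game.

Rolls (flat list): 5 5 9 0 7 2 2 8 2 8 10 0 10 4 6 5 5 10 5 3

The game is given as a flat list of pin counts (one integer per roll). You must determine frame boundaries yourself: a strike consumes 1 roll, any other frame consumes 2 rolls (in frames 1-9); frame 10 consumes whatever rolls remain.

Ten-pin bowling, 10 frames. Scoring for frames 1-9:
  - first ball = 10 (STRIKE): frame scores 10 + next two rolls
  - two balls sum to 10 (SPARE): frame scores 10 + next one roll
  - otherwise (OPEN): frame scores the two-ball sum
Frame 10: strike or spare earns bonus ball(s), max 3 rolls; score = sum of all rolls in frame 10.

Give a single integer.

Frame 1: SPARE (5+5=10). 10 + next roll (9) = 19. Cumulative: 19
Frame 2: OPEN (9+0=9). Cumulative: 28
Frame 3: OPEN (7+2=9). Cumulative: 37
Frame 4: SPARE (2+8=10). 10 + next roll (2) = 12. Cumulative: 49
Frame 5: SPARE (2+8=10). 10 + next roll (10) = 20. Cumulative: 69
Frame 6: STRIKE. 10 + next two rolls (0+10) = 20. Cumulative: 89
Frame 7: SPARE (0+10=10). 10 + next roll (4) = 14. Cumulative: 103
Frame 8: SPARE (4+6=10). 10 + next roll (5) = 15. Cumulative: 118
Frame 9: SPARE (5+5=10). 10 + next roll (10) = 20. Cumulative: 138
Frame 10: STRIKE. Sum of all frame-10 rolls (10+5+3) = 18. Cumulative: 156

Answer: 156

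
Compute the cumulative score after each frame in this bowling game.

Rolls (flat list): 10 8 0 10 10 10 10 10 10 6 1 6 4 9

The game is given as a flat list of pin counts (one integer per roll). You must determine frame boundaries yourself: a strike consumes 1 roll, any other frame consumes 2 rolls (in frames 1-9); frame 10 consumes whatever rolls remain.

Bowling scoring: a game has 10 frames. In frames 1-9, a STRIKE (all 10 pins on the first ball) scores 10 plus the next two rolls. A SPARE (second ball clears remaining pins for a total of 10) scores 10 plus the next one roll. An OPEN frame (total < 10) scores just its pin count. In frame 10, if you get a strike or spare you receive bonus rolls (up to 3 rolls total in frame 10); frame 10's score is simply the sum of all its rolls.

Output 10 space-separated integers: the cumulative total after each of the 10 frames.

Frame 1: STRIKE. 10 + next two rolls (8+0) = 18. Cumulative: 18
Frame 2: OPEN (8+0=8). Cumulative: 26
Frame 3: STRIKE. 10 + next two rolls (10+10) = 30. Cumulative: 56
Frame 4: STRIKE. 10 + next two rolls (10+10) = 30. Cumulative: 86
Frame 5: STRIKE. 10 + next two rolls (10+10) = 30. Cumulative: 116
Frame 6: STRIKE. 10 + next two rolls (10+10) = 30. Cumulative: 146
Frame 7: STRIKE. 10 + next two rolls (10+6) = 26. Cumulative: 172
Frame 8: STRIKE. 10 + next two rolls (6+1) = 17. Cumulative: 189
Frame 9: OPEN (6+1=7). Cumulative: 196
Frame 10: SPARE. Sum of all frame-10 rolls (6+4+9) = 19. Cumulative: 215

Answer: 18 26 56 86 116 146 172 189 196 215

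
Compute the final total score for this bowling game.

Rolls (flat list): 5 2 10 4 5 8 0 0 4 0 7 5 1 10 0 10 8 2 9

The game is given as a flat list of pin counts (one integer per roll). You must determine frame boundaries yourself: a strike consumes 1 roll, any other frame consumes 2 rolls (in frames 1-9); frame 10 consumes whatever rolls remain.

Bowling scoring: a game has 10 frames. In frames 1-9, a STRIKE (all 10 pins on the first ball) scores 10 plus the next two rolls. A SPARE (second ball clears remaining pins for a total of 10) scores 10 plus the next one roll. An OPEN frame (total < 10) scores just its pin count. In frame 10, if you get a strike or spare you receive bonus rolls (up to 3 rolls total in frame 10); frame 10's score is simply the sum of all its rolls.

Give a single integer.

Answer: 117

Derivation:
Frame 1: OPEN (5+2=7). Cumulative: 7
Frame 2: STRIKE. 10 + next two rolls (4+5) = 19. Cumulative: 26
Frame 3: OPEN (4+5=9). Cumulative: 35
Frame 4: OPEN (8+0=8). Cumulative: 43
Frame 5: OPEN (0+4=4). Cumulative: 47
Frame 6: OPEN (0+7=7). Cumulative: 54
Frame 7: OPEN (5+1=6). Cumulative: 60
Frame 8: STRIKE. 10 + next two rolls (0+10) = 20. Cumulative: 80
Frame 9: SPARE (0+10=10). 10 + next roll (8) = 18. Cumulative: 98
Frame 10: SPARE. Sum of all frame-10 rolls (8+2+9) = 19. Cumulative: 117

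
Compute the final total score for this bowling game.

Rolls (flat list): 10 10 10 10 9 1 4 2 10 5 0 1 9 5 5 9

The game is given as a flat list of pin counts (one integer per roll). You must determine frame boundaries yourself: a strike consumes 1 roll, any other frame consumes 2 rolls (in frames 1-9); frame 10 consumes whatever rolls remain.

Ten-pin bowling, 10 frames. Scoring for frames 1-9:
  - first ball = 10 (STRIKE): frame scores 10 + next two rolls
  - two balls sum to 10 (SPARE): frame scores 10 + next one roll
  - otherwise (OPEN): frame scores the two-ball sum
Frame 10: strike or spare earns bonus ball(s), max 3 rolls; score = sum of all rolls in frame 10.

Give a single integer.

Frame 1: STRIKE. 10 + next two rolls (10+10) = 30. Cumulative: 30
Frame 2: STRIKE. 10 + next two rolls (10+10) = 30. Cumulative: 60
Frame 3: STRIKE. 10 + next two rolls (10+9) = 29. Cumulative: 89
Frame 4: STRIKE. 10 + next two rolls (9+1) = 20. Cumulative: 109
Frame 5: SPARE (9+1=10). 10 + next roll (4) = 14. Cumulative: 123
Frame 6: OPEN (4+2=6). Cumulative: 129
Frame 7: STRIKE. 10 + next two rolls (5+0) = 15. Cumulative: 144
Frame 8: OPEN (5+0=5). Cumulative: 149
Frame 9: SPARE (1+9=10). 10 + next roll (5) = 15. Cumulative: 164
Frame 10: SPARE. Sum of all frame-10 rolls (5+5+9) = 19. Cumulative: 183

Answer: 183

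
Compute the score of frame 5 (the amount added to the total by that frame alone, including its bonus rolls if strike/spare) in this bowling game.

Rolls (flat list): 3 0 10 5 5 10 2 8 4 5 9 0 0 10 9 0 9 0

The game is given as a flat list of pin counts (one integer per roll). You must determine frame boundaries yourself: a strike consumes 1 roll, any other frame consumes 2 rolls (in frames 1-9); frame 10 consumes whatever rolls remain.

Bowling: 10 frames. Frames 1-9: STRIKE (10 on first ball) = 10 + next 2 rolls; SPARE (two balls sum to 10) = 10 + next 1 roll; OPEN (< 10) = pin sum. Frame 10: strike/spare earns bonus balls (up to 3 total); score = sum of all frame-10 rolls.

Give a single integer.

Answer: 14

Derivation:
Frame 1: OPEN (3+0=3). Cumulative: 3
Frame 2: STRIKE. 10 + next two rolls (5+5) = 20. Cumulative: 23
Frame 3: SPARE (5+5=10). 10 + next roll (10) = 20. Cumulative: 43
Frame 4: STRIKE. 10 + next two rolls (2+8) = 20. Cumulative: 63
Frame 5: SPARE (2+8=10). 10 + next roll (4) = 14. Cumulative: 77
Frame 6: OPEN (4+5=9). Cumulative: 86
Frame 7: OPEN (9+0=9). Cumulative: 95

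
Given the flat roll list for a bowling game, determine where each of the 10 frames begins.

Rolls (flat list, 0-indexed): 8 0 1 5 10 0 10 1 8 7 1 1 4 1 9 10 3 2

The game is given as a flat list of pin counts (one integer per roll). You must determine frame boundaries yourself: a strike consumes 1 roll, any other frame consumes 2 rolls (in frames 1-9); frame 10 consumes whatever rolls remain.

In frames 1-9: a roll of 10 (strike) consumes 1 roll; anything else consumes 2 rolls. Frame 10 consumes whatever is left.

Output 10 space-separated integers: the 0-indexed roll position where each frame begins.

Answer: 0 2 4 5 7 9 11 13 15 16

Derivation:
Frame 1 starts at roll index 0: rolls=8,0 (sum=8), consumes 2 rolls
Frame 2 starts at roll index 2: rolls=1,5 (sum=6), consumes 2 rolls
Frame 3 starts at roll index 4: roll=10 (strike), consumes 1 roll
Frame 4 starts at roll index 5: rolls=0,10 (sum=10), consumes 2 rolls
Frame 5 starts at roll index 7: rolls=1,8 (sum=9), consumes 2 rolls
Frame 6 starts at roll index 9: rolls=7,1 (sum=8), consumes 2 rolls
Frame 7 starts at roll index 11: rolls=1,4 (sum=5), consumes 2 rolls
Frame 8 starts at roll index 13: rolls=1,9 (sum=10), consumes 2 rolls
Frame 9 starts at roll index 15: roll=10 (strike), consumes 1 roll
Frame 10 starts at roll index 16: 2 remaining rolls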